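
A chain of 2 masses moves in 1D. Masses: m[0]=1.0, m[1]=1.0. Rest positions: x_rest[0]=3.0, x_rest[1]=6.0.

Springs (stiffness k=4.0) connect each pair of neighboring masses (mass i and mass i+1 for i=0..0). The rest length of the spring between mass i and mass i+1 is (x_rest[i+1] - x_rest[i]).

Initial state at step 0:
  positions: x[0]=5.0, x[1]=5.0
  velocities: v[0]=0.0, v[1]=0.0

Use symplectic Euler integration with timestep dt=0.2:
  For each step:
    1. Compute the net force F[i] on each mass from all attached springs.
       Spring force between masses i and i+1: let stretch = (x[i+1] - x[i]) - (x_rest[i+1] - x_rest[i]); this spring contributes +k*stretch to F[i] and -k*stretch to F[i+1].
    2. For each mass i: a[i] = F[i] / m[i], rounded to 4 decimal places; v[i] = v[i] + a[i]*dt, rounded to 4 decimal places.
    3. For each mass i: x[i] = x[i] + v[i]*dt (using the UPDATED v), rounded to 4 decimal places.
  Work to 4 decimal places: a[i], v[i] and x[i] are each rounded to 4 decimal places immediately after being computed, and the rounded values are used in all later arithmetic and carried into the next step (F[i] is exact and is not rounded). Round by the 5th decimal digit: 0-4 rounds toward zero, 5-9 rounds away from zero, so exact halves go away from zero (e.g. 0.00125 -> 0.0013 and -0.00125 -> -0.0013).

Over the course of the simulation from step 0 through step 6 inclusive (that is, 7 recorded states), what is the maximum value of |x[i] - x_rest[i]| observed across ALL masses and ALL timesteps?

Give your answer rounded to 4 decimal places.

Step 0: x=[5.0000 5.0000] v=[0.0000 0.0000]
Step 1: x=[4.5200 5.4800] v=[-2.4000 2.4000]
Step 2: x=[3.7136 6.2864] v=[-4.0320 4.0320]
Step 3: x=[2.8388 7.1612] v=[-4.3738 4.3738]
Step 4: x=[2.1756 7.8244] v=[-3.3159 3.3159]
Step 5: x=[1.9362 8.0638] v=[-1.1969 1.1969]
Step 6: x=[2.1972 7.8028] v=[1.3052 -1.3052]
Max displacement = 2.0638

Answer: 2.0638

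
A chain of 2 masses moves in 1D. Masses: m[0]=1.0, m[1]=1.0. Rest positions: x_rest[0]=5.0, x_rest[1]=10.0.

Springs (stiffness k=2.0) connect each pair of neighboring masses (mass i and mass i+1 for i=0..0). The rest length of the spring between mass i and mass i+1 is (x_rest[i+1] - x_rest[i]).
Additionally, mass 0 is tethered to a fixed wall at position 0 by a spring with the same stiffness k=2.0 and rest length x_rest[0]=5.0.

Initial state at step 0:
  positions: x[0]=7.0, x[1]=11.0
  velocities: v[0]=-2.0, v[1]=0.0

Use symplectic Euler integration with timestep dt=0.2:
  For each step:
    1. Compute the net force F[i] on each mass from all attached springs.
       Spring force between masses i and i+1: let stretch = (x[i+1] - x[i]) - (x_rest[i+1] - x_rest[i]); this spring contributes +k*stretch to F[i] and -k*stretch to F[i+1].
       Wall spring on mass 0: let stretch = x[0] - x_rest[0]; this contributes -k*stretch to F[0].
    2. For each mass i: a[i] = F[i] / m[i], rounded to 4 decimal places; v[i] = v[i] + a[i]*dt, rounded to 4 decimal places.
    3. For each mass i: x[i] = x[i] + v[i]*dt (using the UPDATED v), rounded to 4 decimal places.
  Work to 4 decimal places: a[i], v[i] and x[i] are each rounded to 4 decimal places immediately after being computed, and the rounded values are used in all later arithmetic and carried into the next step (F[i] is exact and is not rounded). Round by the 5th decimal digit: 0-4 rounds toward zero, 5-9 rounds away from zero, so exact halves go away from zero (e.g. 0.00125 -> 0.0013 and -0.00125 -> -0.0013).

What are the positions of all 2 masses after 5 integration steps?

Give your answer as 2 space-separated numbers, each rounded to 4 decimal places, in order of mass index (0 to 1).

Answer: 3.7588 10.9598

Derivation:
Step 0: x=[7.0000 11.0000] v=[-2.0000 0.0000]
Step 1: x=[6.3600 11.0800] v=[-3.2000 0.4000]
Step 2: x=[5.5888 11.1824] v=[-3.8560 0.5120]
Step 3: x=[4.8180 11.2373] v=[-3.8541 0.2746]
Step 4: x=[4.1753 11.1787] v=[-3.2136 -0.2931]
Step 5: x=[3.7588 10.9598] v=[-2.0824 -1.0945]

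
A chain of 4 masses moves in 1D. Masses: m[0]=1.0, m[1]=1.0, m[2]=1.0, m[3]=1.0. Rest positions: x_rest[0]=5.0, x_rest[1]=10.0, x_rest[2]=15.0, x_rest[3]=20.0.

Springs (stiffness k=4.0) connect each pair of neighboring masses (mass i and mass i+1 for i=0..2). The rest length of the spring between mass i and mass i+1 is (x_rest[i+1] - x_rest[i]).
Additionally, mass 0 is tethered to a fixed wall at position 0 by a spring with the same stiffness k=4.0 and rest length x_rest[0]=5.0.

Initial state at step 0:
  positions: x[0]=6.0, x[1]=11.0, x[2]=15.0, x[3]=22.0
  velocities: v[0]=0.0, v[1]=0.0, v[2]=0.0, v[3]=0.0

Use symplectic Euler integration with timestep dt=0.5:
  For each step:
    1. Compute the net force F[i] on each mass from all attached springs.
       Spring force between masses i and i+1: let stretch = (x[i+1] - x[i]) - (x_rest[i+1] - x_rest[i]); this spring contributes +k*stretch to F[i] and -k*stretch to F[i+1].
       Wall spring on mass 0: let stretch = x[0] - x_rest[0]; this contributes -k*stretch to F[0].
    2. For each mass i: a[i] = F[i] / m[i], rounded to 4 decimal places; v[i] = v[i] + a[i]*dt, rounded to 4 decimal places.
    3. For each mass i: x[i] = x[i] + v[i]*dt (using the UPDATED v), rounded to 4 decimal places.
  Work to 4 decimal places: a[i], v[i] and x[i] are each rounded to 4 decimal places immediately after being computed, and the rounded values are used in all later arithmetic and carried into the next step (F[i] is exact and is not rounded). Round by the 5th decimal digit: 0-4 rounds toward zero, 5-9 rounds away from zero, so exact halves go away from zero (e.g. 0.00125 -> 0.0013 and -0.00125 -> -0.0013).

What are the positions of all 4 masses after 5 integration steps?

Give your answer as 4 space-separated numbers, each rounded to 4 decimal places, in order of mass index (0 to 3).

Answer: 3.0000 11.0000 15.0000 19.0000

Derivation:
Step 0: x=[6.0000 11.0000 15.0000 22.0000] v=[0.0000 0.0000 0.0000 0.0000]
Step 1: x=[5.0000 10.0000 18.0000 20.0000] v=[-2.0000 -2.0000 6.0000 -4.0000]
Step 2: x=[4.0000 12.0000 15.0000 21.0000] v=[-2.0000 4.0000 -6.0000 2.0000]
Step 3: x=[7.0000 9.0000 15.0000 21.0000] v=[6.0000 -6.0000 0.0000 0.0000]
Step 4: x=[5.0000 10.0000 15.0000 20.0000] v=[-4.0000 2.0000 0.0000 -2.0000]
Step 5: x=[3.0000 11.0000 15.0000 19.0000] v=[-4.0000 2.0000 0.0000 -2.0000]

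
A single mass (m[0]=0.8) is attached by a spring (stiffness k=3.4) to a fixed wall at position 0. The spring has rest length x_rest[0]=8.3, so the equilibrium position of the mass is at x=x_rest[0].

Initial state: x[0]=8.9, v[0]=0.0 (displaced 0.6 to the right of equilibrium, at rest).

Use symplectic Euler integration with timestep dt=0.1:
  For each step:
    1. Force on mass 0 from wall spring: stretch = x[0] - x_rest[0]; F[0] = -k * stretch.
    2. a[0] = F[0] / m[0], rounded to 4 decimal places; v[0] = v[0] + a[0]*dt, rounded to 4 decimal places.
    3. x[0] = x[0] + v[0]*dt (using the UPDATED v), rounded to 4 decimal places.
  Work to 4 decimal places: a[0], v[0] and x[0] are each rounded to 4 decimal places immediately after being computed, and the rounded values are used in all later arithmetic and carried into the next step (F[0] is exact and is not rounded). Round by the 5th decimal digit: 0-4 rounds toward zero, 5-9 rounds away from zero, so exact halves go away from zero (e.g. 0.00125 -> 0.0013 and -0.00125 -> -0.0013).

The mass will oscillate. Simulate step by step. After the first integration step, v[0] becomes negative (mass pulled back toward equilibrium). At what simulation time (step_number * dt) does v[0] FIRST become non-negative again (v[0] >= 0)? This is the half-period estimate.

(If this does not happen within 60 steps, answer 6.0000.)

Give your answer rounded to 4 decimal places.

Answer: 1.6000

Derivation:
Step 0: x=[8.9000] v=[0.0000]
Step 1: x=[8.8745] v=[-0.2550]
Step 2: x=[8.8246] v=[-0.4992]
Step 3: x=[8.7524] v=[-0.7222]
Step 4: x=[8.6610] v=[-0.9145]
Step 5: x=[8.5542] v=[-1.0679]
Step 6: x=[8.4366] v=[-1.1759]
Step 7: x=[8.3132] v=[-1.2340]
Step 8: x=[8.1892] v=[-1.2396]
Step 9: x=[8.0700] v=[-1.1925]
Step 10: x=[7.9605] v=[-1.0948]
Step 11: x=[7.8655] v=[-0.9505]
Step 12: x=[7.7889] v=[-0.7658]
Step 13: x=[7.7340] v=[-0.5486]
Step 14: x=[7.7032] v=[-0.3081]
Step 15: x=[7.6978] v=[-0.0545]
Step 16: x=[7.7179] v=[0.2014]
First v>=0 after going negative at step 16, time=1.6000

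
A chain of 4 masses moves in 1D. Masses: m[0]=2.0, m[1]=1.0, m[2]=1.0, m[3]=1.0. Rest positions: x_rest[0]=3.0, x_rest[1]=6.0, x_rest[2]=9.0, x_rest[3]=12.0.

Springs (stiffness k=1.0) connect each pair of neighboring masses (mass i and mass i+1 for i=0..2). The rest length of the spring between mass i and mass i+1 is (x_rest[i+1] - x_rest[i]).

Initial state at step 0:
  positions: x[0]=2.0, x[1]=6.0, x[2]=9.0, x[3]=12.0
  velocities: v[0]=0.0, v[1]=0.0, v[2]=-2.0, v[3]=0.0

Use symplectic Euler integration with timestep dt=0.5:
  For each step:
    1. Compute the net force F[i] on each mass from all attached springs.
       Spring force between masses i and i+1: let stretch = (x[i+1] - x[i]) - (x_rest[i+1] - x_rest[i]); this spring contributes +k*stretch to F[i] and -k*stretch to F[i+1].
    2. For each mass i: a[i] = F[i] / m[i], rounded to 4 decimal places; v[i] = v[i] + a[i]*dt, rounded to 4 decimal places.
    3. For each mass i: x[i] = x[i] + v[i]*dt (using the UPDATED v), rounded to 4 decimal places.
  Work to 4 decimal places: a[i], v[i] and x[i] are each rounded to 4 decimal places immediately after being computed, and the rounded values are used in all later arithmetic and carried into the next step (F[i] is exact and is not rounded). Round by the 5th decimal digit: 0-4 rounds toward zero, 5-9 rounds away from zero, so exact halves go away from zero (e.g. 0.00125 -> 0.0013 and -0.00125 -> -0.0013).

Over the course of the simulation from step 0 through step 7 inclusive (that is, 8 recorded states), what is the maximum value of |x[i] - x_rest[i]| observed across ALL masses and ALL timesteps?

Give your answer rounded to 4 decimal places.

Step 0: x=[2.0000 6.0000 9.0000 12.0000] v=[0.0000 0.0000 -2.0000 0.0000]
Step 1: x=[2.1250 5.7500 8.0000 12.0000] v=[0.2500 -0.5000 -2.0000 0.0000]
Step 2: x=[2.3282 5.1563 7.4375 11.7500] v=[0.4063 -1.1875 -1.1250 -0.5000]
Step 3: x=[2.5099 4.4258 7.3828 11.1719] v=[0.3633 -1.4610 -0.1094 -1.1563]
Step 4: x=[2.5561 3.9556 7.5362 10.3965] v=[0.0923 -0.9405 0.3067 -1.5509]
Step 5: x=[2.4022 4.0307 7.5095 9.6560] v=[-0.3079 0.1501 -0.0535 -1.4811]
Step 6: x=[2.0768 4.5684 7.1497 9.1288] v=[-0.6508 1.0753 -0.7197 -1.0544]
Step 7: x=[1.6879 5.1285 6.6393 8.8568] v=[-0.7779 1.1202 -1.0208 -0.5440]
Max displacement = 3.1432

Answer: 3.1432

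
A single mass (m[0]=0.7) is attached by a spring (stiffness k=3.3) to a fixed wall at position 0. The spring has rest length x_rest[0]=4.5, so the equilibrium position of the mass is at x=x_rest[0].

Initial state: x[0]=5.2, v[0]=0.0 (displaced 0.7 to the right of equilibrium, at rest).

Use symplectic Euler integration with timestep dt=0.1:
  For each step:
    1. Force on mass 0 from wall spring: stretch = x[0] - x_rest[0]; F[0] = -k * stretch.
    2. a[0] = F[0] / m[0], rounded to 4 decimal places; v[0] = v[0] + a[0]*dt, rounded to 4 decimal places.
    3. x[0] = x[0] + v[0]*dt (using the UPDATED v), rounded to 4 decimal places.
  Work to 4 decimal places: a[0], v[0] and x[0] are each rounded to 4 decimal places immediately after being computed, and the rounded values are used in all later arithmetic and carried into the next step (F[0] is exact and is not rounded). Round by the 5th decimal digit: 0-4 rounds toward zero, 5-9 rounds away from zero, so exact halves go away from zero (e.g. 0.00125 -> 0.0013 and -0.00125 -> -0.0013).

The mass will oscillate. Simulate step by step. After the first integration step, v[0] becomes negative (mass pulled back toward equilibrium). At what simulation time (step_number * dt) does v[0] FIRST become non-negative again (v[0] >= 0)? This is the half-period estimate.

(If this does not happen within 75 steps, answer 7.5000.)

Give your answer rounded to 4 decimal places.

Step 0: x=[5.2000] v=[0.0000]
Step 1: x=[5.1670] v=[-0.3300]
Step 2: x=[5.1026] v=[-0.6444]
Step 3: x=[5.0098] v=[-0.9285]
Step 4: x=[4.8929] v=[-1.1688]
Step 5: x=[4.7575] v=[-1.3540]
Step 6: x=[4.6100] v=[-1.4754]
Step 7: x=[4.4573] v=[-1.5273]
Step 8: x=[4.3066] v=[-1.5072]
Step 9: x=[4.1650] v=[-1.4160]
Step 10: x=[4.0392] v=[-1.2581]
Step 11: x=[3.9351] v=[-1.0409]
Step 12: x=[3.8576] v=[-0.7746]
Step 13: x=[3.8104] v=[-0.4718]
Step 14: x=[3.7957] v=[-0.1467]
Step 15: x=[3.8142] v=[0.1853]
First v>=0 after going negative at step 15, time=1.5000

Answer: 1.5000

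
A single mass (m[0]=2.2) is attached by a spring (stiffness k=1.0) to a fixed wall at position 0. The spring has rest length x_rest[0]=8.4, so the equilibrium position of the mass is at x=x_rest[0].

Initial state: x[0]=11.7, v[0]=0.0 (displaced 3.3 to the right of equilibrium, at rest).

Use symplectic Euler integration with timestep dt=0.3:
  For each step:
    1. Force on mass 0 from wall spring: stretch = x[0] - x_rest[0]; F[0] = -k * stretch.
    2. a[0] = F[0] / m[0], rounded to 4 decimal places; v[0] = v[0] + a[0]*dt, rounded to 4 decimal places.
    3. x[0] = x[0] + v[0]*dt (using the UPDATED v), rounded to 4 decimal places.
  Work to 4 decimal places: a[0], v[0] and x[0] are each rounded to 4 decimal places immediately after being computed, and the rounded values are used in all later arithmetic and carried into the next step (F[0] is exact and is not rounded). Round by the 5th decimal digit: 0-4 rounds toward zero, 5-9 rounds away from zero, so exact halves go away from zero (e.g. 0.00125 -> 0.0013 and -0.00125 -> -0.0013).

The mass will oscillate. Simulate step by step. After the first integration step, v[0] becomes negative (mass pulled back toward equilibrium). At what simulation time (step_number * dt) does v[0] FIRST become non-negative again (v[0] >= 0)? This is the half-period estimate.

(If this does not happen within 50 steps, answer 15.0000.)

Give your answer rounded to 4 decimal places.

Answer: 4.8000

Derivation:
Step 0: x=[11.7000] v=[0.0000]
Step 1: x=[11.5650] v=[-0.4500]
Step 2: x=[11.3005] v=[-0.8816]
Step 3: x=[10.9174] v=[-1.2771]
Step 4: x=[10.4313] v=[-1.6204]
Step 5: x=[9.8621] v=[-1.8974]
Step 6: x=[9.2331] v=[-2.0968]
Step 7: x=[8.5700] v=[-2.2104]
Step 8: x=[7.8999] v=[-2.2336]
Step 9: x=[7.2503] v=[-2.1654]
Step 10: x=[6.6477] v=[-2.0086]
Step 11: x=[6.1168] v=[-1.7697]
Step 12: x=[5.6793] v=[-1.4584]
Step 13: x=[5.3531] v=[-1.0874]
Step 14: x=[5.1515] v=[-0.6719]
Step 15: x=[5.0828] v=[-0.2289]
Step 16: x=[5.1498] v=[0.2234]
First v>=0 after going negative at step 16, time=4.8000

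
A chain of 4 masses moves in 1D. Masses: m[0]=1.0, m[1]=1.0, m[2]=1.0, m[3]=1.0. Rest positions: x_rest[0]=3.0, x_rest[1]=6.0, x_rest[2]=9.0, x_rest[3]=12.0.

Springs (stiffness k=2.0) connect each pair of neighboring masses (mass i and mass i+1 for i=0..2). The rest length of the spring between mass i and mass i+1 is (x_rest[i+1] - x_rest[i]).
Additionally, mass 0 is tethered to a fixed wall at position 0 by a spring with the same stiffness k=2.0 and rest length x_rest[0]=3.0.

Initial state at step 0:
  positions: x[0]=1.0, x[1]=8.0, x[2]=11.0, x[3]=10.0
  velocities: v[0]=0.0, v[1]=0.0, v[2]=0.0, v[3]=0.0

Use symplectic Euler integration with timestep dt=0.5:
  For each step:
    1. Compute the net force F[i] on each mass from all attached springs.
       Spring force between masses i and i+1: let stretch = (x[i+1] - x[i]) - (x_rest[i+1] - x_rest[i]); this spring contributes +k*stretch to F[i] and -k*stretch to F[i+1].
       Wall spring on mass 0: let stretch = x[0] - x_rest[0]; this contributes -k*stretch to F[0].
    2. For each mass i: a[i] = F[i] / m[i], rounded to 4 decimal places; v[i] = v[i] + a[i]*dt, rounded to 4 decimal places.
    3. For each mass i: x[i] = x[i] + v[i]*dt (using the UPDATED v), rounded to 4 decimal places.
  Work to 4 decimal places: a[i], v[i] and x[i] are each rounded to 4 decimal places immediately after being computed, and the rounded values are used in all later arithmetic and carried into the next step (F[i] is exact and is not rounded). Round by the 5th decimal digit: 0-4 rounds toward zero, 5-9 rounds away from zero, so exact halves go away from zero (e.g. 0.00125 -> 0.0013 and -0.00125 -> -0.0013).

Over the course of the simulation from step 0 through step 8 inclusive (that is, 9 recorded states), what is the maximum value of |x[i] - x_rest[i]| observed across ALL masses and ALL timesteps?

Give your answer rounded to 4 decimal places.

Step 0: x=[1.0000 8.0000 11.0000 10.0000] v=[0.0000 0.0000 0.0000 0.0000]
Step 1: x=[4.0000 6.0000 9.0000 12.0000] v=[6.0000 -4.0000 -4.0000 4.0000]
Step 2: x=[6.0000 4.5000 7.0000 14.0000] v=[4.0000 -3.0000 -4.0000 4.0000]
Step 3: x=[4.2500 5.0000 7.2500 14.0000] v=[-3.5000 1.0000 0.5000 0.0000]
Step 4: x=[0.7500 6.2500 9.7500 12.1250] v=[-7.0000 2.5000 5.0000 -3.7500]
Step 5: x=[-0.3750 6.5000 11.6875 10.5625] v=[-2.2500 0.5000 3.8750 -3.1250]
Step 6: x=[2.1250 5.9063 10.4688 11.0625] v=[5.0000 -1.1875 -2.4375 1.0000]
Step 7: x=[5.4532 5.7032 7.2657 12.7657] v=[6.6563 -0.4063 -6.4063 3.4063]
Step 8: x=[6.1798 6.1563 6.0313 13.2189] v=[1.4531 0.9062 -2.4688 0.9063]
Max displacement = 3.3750

Answer: 3.3750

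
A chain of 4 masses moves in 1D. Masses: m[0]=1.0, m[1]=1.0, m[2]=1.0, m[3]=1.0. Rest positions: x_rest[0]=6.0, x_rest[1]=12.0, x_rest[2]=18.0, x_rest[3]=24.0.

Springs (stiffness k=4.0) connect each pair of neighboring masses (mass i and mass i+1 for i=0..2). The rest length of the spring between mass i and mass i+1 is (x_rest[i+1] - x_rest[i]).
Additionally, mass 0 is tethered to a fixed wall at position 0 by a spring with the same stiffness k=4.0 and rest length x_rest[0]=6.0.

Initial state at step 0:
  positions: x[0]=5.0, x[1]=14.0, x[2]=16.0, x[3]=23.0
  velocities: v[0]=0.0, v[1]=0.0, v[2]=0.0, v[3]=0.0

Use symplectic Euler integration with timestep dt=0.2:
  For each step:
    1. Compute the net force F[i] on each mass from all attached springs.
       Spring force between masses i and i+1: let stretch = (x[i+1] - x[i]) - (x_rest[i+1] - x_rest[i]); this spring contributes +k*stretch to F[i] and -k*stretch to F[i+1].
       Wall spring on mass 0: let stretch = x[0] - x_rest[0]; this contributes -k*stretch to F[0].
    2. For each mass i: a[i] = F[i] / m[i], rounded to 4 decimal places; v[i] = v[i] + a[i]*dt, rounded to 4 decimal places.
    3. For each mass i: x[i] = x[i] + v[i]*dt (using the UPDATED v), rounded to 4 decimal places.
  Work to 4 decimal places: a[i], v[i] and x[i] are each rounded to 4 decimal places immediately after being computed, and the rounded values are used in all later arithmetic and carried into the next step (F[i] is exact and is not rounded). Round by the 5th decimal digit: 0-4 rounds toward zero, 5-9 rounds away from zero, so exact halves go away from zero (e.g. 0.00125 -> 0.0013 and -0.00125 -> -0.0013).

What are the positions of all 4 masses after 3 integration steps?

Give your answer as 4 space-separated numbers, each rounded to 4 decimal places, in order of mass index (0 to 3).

Answer: 7.1371 9.9004 18.7622 22.7097

Derivation:
Step 0: x=[5.0000 14.0000 16.0000 23.0000] v=[0.0000 0.0000 0.0000 0.0000]
Step 1: x=[5.6400 12.8800 16.8000 22.8400] v=[3.2000 -5.6000 4.0000 -0.8000]
Step 2: x=[6.5360 11.2288 17.9392 22.6736] v=[4.4800 -8.2560 5.6960 -0.8320]
Step 3: x=[7.1371 9.9004 18.7622 22.7097] v=[3.0054 -6.6419 4.1152 0.1805]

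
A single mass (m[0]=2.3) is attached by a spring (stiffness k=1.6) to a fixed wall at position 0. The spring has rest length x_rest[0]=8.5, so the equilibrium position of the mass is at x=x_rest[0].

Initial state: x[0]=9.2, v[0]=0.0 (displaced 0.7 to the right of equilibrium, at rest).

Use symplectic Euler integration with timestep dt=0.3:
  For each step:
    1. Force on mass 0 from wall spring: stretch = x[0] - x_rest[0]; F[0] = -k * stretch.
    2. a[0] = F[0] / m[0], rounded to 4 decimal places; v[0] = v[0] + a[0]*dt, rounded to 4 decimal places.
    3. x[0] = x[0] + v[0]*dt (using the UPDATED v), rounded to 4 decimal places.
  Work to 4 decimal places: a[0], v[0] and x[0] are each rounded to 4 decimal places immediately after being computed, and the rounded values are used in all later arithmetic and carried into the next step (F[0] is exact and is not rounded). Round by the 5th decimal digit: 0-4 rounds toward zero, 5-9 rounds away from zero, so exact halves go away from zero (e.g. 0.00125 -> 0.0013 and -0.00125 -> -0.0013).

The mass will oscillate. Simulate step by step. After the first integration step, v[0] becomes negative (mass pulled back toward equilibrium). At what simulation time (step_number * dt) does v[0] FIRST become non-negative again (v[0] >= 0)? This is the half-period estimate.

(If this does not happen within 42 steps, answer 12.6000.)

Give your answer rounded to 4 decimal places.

Step 0: x=[9.2000] v=[0.0000]
Step 1: x=[9.1562] v=[-0.1461]
Step 2: x=[9.0713] v=[-0.2831]
Step 3: x=[8.9506] v=[-0.4023]
Step 4: x=[8.8017] v=[-0.4964]
Step 5: x=[8.6339] v=[-0.5594]
Step 6: x=[8.4577] v=[-0.5873]
Step 7: x=[8.2842] v=[-0.5785]
Step 8: x=[8.1242] v=[-0.5335]
Step 9: x=[7.9877] v=[-0.4551]
Step 10: x=[7.8832] v=[-0.3482]
Step 11: x=[7.8174] v=[-0.2195]
Step 12: x=[7.7943] v=[-0.0770]
Step 13: x=[7.8154] v=[0.0703]
First v>=0 after going negative at step 13, time=3.9000

Answer: 3.9000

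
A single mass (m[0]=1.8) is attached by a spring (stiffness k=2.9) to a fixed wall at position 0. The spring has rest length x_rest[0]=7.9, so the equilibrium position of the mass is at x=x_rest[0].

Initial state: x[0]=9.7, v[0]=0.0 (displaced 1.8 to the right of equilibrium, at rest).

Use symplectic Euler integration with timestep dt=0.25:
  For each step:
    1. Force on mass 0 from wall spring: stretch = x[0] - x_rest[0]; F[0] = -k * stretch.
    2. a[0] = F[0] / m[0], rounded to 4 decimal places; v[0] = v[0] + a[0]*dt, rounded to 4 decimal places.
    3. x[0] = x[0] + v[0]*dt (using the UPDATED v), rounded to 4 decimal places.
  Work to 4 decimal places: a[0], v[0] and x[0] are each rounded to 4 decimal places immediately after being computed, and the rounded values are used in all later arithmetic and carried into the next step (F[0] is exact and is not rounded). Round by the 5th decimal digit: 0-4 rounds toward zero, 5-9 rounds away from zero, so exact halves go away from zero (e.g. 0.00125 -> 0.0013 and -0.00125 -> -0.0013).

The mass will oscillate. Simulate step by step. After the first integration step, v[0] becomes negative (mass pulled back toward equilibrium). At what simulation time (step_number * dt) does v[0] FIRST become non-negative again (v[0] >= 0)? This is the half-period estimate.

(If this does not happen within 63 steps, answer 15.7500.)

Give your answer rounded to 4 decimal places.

Step 0: x=[9.7000] v=[0.0000]
Step 1: x=[9.5188] v=[-0.7250]
Step 2: x=[9.1746] v=[-1.3770]
Step 3: x=[8.7020] v=[-1.8904]
Step 4: x=[8.1487] v=[-2.2134]
Step 5: x=[7.5703] v=[-2.3136]
Step 6: x=[7.0251] v=[-2.1808]
Step 7: x=[6.5680] v=[-1.8284]
Step 8: x=[6.2450] v=[-1.2919]
Step 9: x=[6.0887] v=[-0.6253]
Step 10: x=[6.1148] v=[0.1043]
First v>=0 after going negative at step 10, time=2.5000

Answer: 2.5000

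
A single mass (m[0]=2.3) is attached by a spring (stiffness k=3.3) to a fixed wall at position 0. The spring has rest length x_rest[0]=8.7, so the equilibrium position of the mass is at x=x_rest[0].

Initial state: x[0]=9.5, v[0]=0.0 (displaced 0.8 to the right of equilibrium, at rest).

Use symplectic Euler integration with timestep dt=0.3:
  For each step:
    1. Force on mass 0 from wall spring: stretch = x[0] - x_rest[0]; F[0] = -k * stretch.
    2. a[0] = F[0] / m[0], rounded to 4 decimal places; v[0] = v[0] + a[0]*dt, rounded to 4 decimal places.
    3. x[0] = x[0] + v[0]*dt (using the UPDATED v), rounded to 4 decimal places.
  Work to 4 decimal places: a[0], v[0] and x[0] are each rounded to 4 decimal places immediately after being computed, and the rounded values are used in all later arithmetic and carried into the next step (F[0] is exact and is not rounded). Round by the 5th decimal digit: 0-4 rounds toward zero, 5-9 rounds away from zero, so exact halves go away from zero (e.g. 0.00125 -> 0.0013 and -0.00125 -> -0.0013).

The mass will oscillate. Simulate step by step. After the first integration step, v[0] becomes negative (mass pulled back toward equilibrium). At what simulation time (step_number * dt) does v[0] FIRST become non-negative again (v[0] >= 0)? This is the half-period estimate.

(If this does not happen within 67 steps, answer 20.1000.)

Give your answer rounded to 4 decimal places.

Answer: 2.7000

Derivation:
Step 0: x=[9.5000] v=[0.0000]
Step 1: x=[9.3967] v=[-0.3443]
Step 2: x=[9.2034] v=[-0.6442]
Step 3: x=[8.9451] v=[-0.8609]
Step 4: x=[8.6552] v=[-0.9664]
Step 5: x=[8.3711] v=[-0.9471]
Step 6: x=[8.1295] v=[-0.8055]
Step 7: x=[7.9615] v=[-0.5600]
Step 8: x=[7.8889] v=[-0.2421]
Step 9: x=[7.9210] v=[0.1070]
First v>=0 after going negative at step 9, time=2.7000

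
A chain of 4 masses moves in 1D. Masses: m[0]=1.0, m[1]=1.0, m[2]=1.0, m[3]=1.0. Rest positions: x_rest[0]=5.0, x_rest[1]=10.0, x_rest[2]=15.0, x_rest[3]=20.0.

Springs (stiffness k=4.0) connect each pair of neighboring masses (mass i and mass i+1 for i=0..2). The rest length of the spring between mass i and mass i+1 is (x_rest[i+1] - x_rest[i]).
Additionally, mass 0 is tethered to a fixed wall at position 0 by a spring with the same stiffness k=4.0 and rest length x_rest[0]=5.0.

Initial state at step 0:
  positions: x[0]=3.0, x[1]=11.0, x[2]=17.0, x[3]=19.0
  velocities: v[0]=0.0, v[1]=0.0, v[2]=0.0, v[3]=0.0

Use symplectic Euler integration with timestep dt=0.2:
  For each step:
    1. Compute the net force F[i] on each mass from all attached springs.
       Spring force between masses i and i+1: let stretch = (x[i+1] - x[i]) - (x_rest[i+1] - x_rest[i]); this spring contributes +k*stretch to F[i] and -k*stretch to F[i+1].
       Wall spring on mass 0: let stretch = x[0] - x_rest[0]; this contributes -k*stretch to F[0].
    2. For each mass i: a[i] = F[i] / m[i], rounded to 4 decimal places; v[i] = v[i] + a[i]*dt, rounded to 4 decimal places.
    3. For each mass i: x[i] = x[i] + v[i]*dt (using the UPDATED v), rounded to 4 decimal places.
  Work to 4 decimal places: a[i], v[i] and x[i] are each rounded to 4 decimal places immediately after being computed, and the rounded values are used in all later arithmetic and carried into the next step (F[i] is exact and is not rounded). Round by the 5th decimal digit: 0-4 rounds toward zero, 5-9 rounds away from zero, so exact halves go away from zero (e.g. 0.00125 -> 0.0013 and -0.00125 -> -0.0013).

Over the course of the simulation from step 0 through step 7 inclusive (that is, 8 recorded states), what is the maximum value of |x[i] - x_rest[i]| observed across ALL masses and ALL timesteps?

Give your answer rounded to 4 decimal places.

Answer: 2.1770

Derivation:
Step 0: x=[3.0000 11.0000 17.0000 19.0000] v=[0.0000 0.0000 0.0000 0.0000]
Step 1: x=[3.8000 10.6800 16.3600 19.4800] v=[4.0000 -1.6000 -3.2000 2.4000]
Step 2: x=[5.0928 10.1680 15.3104 20.2608] v=[6.4640 -2.5600 -5.2480 3.9040]
Step 3: x=[6.3828 9.6668 14.2301 21.0495] v=[6.4499 -2.5062 -5.4016 3.9437]
Step 4: x=[7.1770 9.3702 13.5108 21.5471] v=[3.9709 -1.4828 -3.5967 2.4882]
Step 5: x=[7.1738 9.3852 13.4148 21.5589] v=[-0.0161 0.0751 -0.4801 0.0592]
Step 6: x=[6.3766 9.6911 13.9771 21.0677] v=[-3.9860 1.5297 2.8115 -2.4561]
Step 7: x=[5.0895 10.1525 14.9881 20.2420] v=[-6.4357 2.3069 5.0552 -4.1286]
Max displacement = 2.1770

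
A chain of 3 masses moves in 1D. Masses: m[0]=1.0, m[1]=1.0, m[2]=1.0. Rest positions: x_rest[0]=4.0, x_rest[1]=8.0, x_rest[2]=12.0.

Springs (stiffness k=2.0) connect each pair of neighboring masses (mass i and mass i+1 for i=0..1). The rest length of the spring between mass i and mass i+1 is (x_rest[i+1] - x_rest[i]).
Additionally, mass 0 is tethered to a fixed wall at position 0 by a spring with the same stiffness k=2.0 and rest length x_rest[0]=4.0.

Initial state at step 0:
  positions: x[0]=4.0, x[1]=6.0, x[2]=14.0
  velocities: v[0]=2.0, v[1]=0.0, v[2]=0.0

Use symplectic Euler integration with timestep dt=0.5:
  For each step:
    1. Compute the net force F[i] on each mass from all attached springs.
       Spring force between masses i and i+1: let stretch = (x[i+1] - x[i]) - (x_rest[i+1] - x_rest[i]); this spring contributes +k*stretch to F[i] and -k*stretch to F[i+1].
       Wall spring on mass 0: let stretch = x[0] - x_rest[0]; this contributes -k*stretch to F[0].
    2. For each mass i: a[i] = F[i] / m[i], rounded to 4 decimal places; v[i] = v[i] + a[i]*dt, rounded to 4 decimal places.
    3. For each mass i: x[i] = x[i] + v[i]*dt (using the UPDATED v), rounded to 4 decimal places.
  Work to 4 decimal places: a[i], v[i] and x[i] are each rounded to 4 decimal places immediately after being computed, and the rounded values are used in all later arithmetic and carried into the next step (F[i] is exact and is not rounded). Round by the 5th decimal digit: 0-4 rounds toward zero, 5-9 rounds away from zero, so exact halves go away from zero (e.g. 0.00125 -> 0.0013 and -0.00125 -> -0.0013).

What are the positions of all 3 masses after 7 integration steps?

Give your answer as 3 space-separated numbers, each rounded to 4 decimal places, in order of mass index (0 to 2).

Step 0: x=[4.0000 6.0000 14.0000] v=[2.0000 0.0000 0.0000]
Step 1: x=[4.0000 9.0000 12.0000] v=[0.0000 6.0000 -4.0000]
Step 2: x=[4.5000 11.0000 10.5000] v=[1.0000 4.0000 -3.0000]
Step 3: x=[6.0000 9.5000 11.2500] v=[3.0000 -3.0000 1.5000]
Step 4: x=[6.2500 7.1250 13.1250] v=[0.5000 -4.7500 3.7500]
Step 5: x=[3.8125 7.3125 14.0000] v=[-4.8750 0.3750 1.7500]
Step 6: x=[1.2188 9.0938 13.5313] v=[-5.1875 3.5625 -0.9375]
Step 7: x=[1.9532 9.1563 12.8438] v=[1.4687 0.1250 -1.3750]

Answer: 1.9532 9.1563 12.8438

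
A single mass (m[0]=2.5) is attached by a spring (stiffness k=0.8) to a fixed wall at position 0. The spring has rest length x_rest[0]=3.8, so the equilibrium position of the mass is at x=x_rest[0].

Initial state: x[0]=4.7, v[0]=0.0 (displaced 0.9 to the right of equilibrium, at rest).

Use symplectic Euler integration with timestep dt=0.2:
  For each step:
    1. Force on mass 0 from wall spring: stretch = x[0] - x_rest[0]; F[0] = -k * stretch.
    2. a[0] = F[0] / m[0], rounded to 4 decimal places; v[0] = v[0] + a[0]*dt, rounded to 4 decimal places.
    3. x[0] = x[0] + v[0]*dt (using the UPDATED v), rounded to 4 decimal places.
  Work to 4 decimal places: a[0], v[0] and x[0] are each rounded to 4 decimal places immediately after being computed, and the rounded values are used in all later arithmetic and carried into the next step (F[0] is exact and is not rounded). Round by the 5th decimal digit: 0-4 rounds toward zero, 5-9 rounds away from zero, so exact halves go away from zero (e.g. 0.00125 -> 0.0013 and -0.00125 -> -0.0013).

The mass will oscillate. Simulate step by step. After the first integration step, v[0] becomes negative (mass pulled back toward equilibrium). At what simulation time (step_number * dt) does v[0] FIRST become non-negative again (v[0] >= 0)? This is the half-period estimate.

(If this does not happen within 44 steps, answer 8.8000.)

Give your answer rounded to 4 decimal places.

Answer: 5.6000

Derivation:
Step 0: x=[4.7000] v=[0.0000]
Step 1: x=[4.6885] v=[-0.0576]
Step 2: x=[4.6656] v=[-0.1145]
Step 3: x=[4.6316] v=[-0.1699]
Step 4: x=[4.5870] v=[-0.2231]
Step 5: x=[4.5323] v=[-0.2735]
Step 6: x=[4.4682] v=[-0.3204]
Step 7: x=[4.3956] v=[-0.3632]
Step 8: x=[4.3153] v=[-0.4013]
Step 9: x=[4.2284] v=[-0.4343]
Step 10: x=[4.1361] v=[-0.4617]
Step 11: x=[4.0395] v=[-0.4832]
Step 12: x=[3.9398] v=[-0.4985]
Step 13: x=[3.8383] v=[-0.5074]
Step 14: x=[3.7363] v=[-0.5099]
Step 15: x=[3.6351] v=[-0.5058]
Step 16: x=[3.5361] v=[-0.4952]
Step 17: x=[3.4404] v=[-0.4783]
Step 18: x=[3.3493] v=[-0.4553]
Step 19: x=[3.2640] v=[-0.4265]
Step 20: x=[3.1856] v=[-0.3922]
Step 21: x=[3.1150] v=[-0.3529]
Step 22: x=[3.0532] v=[-0.3091]
Step 23: x=[3.0009] v=[-0.2613]
Step 24: x=[2.9589] v=[-0.2102]
Step 25: x=[2.9276] v=[-0.1564]
Step 26: x=[2.9075] v=[-0.1006]
Step 27: x=[2.8988] v=[-0.0435]
Step 28: x=[2.9016] v=[0.0142]
First v>=0 after going negative at step 28, time=5.6000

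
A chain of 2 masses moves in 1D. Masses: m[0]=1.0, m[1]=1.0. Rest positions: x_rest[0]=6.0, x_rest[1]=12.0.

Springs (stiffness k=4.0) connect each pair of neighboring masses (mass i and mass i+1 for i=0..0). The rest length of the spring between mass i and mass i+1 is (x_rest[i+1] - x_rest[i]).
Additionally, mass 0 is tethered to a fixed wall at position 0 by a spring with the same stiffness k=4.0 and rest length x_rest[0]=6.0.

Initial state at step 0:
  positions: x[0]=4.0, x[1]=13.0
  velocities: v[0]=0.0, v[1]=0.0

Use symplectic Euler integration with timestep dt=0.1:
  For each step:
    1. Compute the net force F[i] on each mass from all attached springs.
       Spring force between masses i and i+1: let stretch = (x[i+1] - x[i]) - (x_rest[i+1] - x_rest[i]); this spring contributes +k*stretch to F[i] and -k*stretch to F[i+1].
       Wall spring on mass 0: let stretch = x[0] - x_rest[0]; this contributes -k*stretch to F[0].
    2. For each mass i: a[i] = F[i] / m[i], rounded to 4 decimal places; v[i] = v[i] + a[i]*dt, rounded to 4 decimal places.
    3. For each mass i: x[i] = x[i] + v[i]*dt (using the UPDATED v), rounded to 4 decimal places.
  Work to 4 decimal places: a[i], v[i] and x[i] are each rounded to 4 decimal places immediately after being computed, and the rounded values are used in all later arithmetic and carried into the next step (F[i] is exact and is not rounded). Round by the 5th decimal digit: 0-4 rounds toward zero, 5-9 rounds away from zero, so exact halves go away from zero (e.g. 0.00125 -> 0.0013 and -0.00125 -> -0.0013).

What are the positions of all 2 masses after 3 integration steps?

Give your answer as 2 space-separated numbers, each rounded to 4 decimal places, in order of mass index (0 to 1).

Answer: 5.0982 12.3427

Derivation:
Step 0: x=[4.0000 13.0000] v=[0.0000 0.0000]
Step 1: x=[4.2000 12.8800] v=[2.0000 -1.2000]
Step 2: x=[4.5792 12.6528] v=[3.7920 -2.2720]
Step 3: x=[5.0982 12.3427] v=[5.1898 -3.1014]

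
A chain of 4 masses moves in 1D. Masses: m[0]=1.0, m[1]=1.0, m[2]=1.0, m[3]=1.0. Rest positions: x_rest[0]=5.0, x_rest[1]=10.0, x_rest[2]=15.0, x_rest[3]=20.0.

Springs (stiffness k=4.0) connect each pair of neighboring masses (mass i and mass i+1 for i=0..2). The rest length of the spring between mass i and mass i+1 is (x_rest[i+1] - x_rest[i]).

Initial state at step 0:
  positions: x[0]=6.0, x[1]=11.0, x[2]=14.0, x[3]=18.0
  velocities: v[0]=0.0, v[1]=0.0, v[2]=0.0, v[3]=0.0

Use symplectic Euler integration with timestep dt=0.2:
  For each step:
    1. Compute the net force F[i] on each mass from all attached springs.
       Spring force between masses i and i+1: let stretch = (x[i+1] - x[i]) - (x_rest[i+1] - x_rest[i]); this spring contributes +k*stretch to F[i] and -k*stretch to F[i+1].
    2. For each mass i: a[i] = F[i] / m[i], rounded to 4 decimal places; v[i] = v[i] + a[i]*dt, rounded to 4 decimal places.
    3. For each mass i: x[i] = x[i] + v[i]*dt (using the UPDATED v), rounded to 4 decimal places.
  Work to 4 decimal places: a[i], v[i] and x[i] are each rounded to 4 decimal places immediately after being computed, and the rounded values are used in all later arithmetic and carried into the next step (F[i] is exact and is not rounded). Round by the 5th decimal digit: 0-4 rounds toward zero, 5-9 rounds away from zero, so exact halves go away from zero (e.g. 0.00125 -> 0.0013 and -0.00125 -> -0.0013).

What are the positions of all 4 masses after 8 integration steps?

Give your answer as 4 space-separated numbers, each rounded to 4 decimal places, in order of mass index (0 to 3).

Answer: 3.1382 9.5448 15.0396 21.2777

Derivation:
Step 0: x=[6.0000 11.0000 14.0000 18.0000] v=[0.0000 0.0000 0.0000 0.0000]
Step 1: x=[6.0000 10.6800 14.1600 18.1600] v=[0.0000 -1.6000 0.8000 0.8000]
Step 2: x=[5.9488 10.1680 14.4032 18.4800] v=[-0.2560 -2.5600 1.2160 1.6000]
Step 3: x=[5.7727 9.6586 14.6211 18.9477] v=[-0.8806 -2.5472 1.0893 2.3386]
Step 4: x=[5.4183 9.3214 14.7372 19.5232] v=[-1.7719 -1.6859 0.5806 2.8773]
Step 5: x=[4.8884 9.2263 14.7526 20.1329] v=[-2.6494 -0.4757 0.0768 3.0485]
Step 6: x=[4.2526 9.3213 14.7446 20.6818] v=[-3.1791 0.4750 -0.0400 2.7443]
Step 7: x=[3.6278 9.4730 14.8188 21.0807] v=[-3.1241 0.7587 0.3711 1.9945]
Step 8: x=[3.1382 9.5448 15.0396 21.2777] v=[-2.4479 0.3592 1.1040 0.9850]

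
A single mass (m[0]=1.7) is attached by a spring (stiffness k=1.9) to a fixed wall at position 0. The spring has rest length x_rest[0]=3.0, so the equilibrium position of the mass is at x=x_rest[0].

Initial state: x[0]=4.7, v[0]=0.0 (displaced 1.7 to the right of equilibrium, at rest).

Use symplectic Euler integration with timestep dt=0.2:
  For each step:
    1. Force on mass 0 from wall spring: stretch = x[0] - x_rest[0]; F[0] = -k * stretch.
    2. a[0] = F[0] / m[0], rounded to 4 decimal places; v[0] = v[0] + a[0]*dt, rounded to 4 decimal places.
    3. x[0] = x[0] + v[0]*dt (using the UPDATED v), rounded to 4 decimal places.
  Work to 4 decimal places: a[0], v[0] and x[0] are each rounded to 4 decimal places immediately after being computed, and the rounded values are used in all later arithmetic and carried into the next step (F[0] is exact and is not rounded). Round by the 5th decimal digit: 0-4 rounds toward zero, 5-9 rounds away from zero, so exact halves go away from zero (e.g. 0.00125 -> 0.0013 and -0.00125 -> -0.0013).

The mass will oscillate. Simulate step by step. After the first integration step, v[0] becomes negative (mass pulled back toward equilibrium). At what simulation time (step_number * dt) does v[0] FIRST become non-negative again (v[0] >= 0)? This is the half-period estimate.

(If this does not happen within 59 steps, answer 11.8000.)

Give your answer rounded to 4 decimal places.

Answer: 3.0000

Derivation:
Step 0: x=[4.7000] v=[0.0000]
Step 1: x=[4.6240] v=[-0.3800]
Step 2: x=[4.4754] v=[-0.7430]
Step 3: x=[4.2608] v=[-1.0728]
Step 4: x=[3.9899] v=[-1.3546]
Step 5: x=[3.6747] v=[-1.5759]
Step 6: x=[3.3294] v=[-1.7267]
Step 7: x=[2.9693] v=[-1.8003]
Step 8: x=[2.6106] v=[-1.7934]
Step 9: x=[2.2693] v=[-1.7064]
Step 10: x=[1.9607] v=[-1.5431]
Step 11: x=[1.6985] v=[-1.3108]
Step 12: x=[1.4945] v=[-1.0199]
Step 13: x=[1.3578] v=[-0.6834]
Step 14: x=[1.2945] v=[-0.3163]
Step 15: x=[1.3075] v=[0.0649]
First v>=0 after going negative at step 15, time=3.0000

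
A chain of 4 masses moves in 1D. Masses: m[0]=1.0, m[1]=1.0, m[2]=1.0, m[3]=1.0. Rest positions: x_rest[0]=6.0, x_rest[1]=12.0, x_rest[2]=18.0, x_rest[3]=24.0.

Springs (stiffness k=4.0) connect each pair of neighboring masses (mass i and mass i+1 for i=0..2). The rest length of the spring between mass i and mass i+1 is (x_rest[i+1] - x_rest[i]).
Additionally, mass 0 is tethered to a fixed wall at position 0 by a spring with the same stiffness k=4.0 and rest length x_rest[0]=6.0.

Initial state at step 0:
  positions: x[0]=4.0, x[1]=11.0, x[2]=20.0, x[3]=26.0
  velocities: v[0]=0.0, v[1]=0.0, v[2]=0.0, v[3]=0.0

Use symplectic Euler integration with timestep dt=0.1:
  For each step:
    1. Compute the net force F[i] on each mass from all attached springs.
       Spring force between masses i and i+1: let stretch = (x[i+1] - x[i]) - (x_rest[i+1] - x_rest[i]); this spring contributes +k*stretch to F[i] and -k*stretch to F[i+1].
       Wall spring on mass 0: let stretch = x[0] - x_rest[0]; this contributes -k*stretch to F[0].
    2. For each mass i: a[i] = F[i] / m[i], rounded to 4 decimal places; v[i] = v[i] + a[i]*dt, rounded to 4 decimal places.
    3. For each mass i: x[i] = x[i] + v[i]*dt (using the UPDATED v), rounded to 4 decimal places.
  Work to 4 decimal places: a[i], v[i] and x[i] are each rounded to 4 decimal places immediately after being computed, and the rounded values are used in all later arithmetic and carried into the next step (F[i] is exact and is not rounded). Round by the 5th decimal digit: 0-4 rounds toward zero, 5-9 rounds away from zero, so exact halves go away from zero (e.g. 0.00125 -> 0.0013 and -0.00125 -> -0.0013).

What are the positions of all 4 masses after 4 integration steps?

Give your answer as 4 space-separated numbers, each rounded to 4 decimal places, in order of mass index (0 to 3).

Answer: 5.1059 11.7093 18.9819 25.9328

Derivation:
Step 0: x=[4.0000 11.0000 20.0000 26.0000] v=[0.0000 0.0000 0.0000 0.0000]
Step 1: x=[4.1200 11.0800 19.8800 26.0000] v=[1.2000 0.8000 -1.2000 0.0000]
Step 2: x=[4.3536 11.2336 19.6528 25.9952] v=[2.3360 1.5360 -2.2720 -0.0480]
Step 3: x=[4.6883 11.4488 19.3425 25.9767] v=[3.3466 2.1517 -3.1027 -0.1850]
Step 4: x=[5.1059 11.7093 18.9819 25.9328] v=[4.1755 2.6050 -3.6065 -0.4387]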